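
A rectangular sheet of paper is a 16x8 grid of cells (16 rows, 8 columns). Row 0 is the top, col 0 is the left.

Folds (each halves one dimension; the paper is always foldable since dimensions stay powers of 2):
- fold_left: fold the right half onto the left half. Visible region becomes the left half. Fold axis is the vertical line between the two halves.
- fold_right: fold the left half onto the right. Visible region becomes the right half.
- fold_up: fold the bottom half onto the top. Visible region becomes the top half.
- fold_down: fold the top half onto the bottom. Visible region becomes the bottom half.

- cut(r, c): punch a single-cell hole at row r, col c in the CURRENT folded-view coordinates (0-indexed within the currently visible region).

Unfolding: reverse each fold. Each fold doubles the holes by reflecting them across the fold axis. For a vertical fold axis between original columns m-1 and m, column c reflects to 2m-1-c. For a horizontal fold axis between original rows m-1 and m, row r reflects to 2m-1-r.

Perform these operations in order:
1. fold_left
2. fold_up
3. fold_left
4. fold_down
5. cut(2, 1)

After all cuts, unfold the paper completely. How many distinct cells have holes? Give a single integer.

Op 1 fold_left: fold axis v@4; visible region now rows[0,16) x cols[0,4) = 16x4
Op 2 fold_up: fold axis h@8; visible region now rows[0,8) x cols[0,4) = 8x4
Op 3 fold_left: fold axis v@2; visible region now rows[0,8) x cols[0,2) = 8x2
Op 4 fold_down: fold axis h@4; visible region now rows[4,8) x cols[0,2) = 4x2
Op 5 cut(2, 1): punch at orig (6,1); cuts so far [(6, 1)]; region rows[4,8) x cols[0,2) = 4x2
Unfold 1 (reflect across h@4): 2 holes -> [(1, 1), (6, 1)]
Unfold 2 (reflect across v@2): 4 holes -> [(1, 1), (1, 2), (6, 1), (6, 2)]
Unfold 3 (reflect across h@8): 8 holes -> [(1, 1), (1, 2), (6, 1), (6, 2), (9, 1), (9, 2), (14, 1), (14, 2)]
Unfold 4 (reflect across v@4): 16 holes -> [(1, 1), (1, 2), (1, 5), (1, 6), (6, 1), (6, 2), (6, 5), (6, 6), (9, 1), (9, 2), (9, 5), (9, 6), (14, 1), (14, 2), (14, 5), (14, 6)]

Answer: 16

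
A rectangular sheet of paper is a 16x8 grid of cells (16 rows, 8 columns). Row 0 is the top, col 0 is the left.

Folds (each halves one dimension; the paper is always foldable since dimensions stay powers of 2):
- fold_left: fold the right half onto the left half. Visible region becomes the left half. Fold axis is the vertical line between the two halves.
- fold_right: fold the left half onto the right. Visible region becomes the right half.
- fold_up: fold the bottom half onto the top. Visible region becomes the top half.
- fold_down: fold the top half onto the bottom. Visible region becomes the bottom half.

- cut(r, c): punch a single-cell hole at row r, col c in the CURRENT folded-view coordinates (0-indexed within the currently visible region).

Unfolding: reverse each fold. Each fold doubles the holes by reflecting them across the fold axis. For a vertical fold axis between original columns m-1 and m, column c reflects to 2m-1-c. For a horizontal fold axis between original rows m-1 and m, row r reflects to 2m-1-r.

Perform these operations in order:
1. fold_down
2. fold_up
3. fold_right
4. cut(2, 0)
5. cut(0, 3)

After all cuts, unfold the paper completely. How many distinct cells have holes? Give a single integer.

Op 1 fold_down: fold axis h@8; visible region now rows[8,16) x cols[0,8) = 8x8
Op 2 fold_up: fold axis h@12; visible region now rows[8,12) x cols[0,8) = 4x8
Op 3 fold_right: fold axis v@4; visible region now rows[8,12) x cols[4,8) = 4x4
Op 4 cut(2, 0): punch at orig (10,4); cuts so far [(10, 4)]; region rows[8,12) x cols[4,8) = 4x4
Op 5 cut(0, 3): punch at orig (8,7); cuts so far [(8, 7), (10, 4)]; region rows[8,12) x cols[4,8) = 4x4
Unfold 1 (reflect across v@4): 4 holes -> [(8, 0), (8, 7), (10, 3), (10, 4)]
Unfold 2 (reflect across h@12): 8 holes -> [(8, 0), (8, 7), (10, 3), (10, 4), (13, 3), (13, 4), (15, 0), (15, 7)]
Unfold 3 (reflect across h@8): 16 holes -> [(0, 0), (0, 7), (2, 3), (2, 4), (5, 3), (5, 4), (7, 0), (7, 7), (8, 0), (8, 7), (10, 3), (10, 4), (13, 3), (13, 4), (15, 0), (15, 7)]

Answer: 16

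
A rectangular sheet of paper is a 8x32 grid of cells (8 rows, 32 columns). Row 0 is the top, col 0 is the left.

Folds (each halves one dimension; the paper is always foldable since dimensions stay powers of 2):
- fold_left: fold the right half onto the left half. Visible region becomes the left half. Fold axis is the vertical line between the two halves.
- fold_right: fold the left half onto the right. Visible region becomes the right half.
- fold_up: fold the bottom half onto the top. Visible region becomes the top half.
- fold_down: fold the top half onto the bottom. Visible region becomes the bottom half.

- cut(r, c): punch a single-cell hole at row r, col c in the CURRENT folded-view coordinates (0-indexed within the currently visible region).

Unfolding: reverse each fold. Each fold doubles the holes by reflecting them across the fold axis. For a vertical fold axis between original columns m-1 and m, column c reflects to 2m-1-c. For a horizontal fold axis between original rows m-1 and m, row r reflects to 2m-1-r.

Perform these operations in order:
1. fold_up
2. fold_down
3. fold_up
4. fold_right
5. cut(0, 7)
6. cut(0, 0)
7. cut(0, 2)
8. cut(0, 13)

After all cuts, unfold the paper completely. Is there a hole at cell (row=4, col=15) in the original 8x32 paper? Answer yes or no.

Op 1 fold_up: fold axis h@4; visible region now rows[0,4) x cols[0,32) = 4x32
Op 2 fold_down: fold axis h@2; visible region now rows[2,4) x cols[0,32) = 2x32
Op 3 fold_up: fold axis h@3; visible region now rows[2,3) x cols[0,32) = 1x32
Op 4 fold_right: fold axis v@16; visible region now rows[2,3) x cols[16,32) = 1x16
Op 5 cut(0, 7): punch at orig (2,23); cuts so far [(2, 23)]; region rows[2,3) x cols[16,32) = 1x16
Op 6 cut(0, 0): punch at orig (2,16); cuts so far [(2, 16), (2, 23)]; region rows[2,3) x cols[16,32) = 1x16
Op 7 cut(0, 2): punch at orig (2,18); cuts so far [(2, 16), (2, 18), (2, 23)]; region rows[2,3) x cols[16,32) = 1x16
Op 8 cut(0, 13): punch at orig (2,29); cuts so far [(2, 16), (2, 18), (2, 23), (2, 29)]; region rows[2,3) x cols[16,32) = 1x16
Unfold 1 (reflect across v@16): 8 holes -> [(2, 2), (2, 8), (2, 13), (2, 15), (2, 16), (2, 18), (2, 23), (2, 29)]
Unfold 2 (reflect across h@3): 16 holes -> [(2, 2), (2, 8), (2, 13), (2, 15), (2, 16), (2, 18), (2, 23), (2, 29), (3, 2), (3, 8), (3, 13), (3, 15), (3, 16), (3, 18), (3, 23), (3, 29)]
Unfold 3 (reflect across h@2): 32 holes -> [(0, 2), (0, 8), (0, 13), (0, 15), (0, 16), (0, 18), (0, 23), (0, 29), (1, 2), (1, 8), (1, 13), (1, 15), (1, 16), (1, 18), (1, 23), (1, 29), (2, 2), (2, 8), (2, 13), (2, 15), (2, 16), (2, 18), (2, 23), (2, 29), (3, 2), (3, 8), (3, 13), (3, 15), (3, 16), (3, 18), (3, 23), (3, 29)]
Unfold 4 (reflect across h@4): 64 holes -> [(0, 2), (0, 8), (0, 13), (0, 15), (0, 16), (0, 18), (0, 23), (0, 29), (1, 2), (1, 8), (1, 13), (1, 15), (1, 16), (1, 18), (1, 23), (1, 29), (2, 2), (2, 8), (2, 13), (2, 15), (2, 16), (2, 18), (2, 23), (2, 29), (3, 2), (3, 8), (3, 13), (3, 15), (3, 16), (3, 18), (3, 23), (3, 29), (4, 2), (4, 8), (4, 13), (4, 15), (4, 16), (4, 18), (4, 23), (4, 29), (5, 2), (5, 8), (5, 13), (5, 15), (5, 16), (5, 18), (5, 23), (5, 29), (6, 2), (6, 8), (6, 13), (6, 15), (6, 16), (6, 18), (6, 23), (6, 29), (7, 2), (7, 8), (7, 13), (7, 15), (7, 16), (7, 18), (7, 23), (7, 29)]
Holes: [(0, 2), (0, 8), (0, 13), (0, 15), (0, 16), (0, 18), (0, 23), (0, 29), (1, 2), (1, 8), (1, 13), (1, 15), (1, 16), (1, 18), (1, 23), (1, 29), (2, 2), (2, 8), (2, 13), (2, 15), (2, 16), (2, 18), (2, 23), (2, 29), (3, 2), (3, 8), (3, 13), (3, 15), (3, 16), (3, 18), (3, 23), (3, 29), (4, 2), (4, 8), (4, 13), (4, 15), (4, 16), (4, 18), (4, 23), (4, 29), (5, 2), (5, 8), (5, 13), (5, 15), (5, 16), (5, 18), (5, 23), (5, 29), (6, 2), (6, 8), (6, 13), (6, 15), (6, 16), (6, 18), (6, 23), (6, 29), (7, 2), (7, 8), (7, 13), (7, 15), (7, 16), (7, 18), (7, 23), (7, 29)]

Answer: yes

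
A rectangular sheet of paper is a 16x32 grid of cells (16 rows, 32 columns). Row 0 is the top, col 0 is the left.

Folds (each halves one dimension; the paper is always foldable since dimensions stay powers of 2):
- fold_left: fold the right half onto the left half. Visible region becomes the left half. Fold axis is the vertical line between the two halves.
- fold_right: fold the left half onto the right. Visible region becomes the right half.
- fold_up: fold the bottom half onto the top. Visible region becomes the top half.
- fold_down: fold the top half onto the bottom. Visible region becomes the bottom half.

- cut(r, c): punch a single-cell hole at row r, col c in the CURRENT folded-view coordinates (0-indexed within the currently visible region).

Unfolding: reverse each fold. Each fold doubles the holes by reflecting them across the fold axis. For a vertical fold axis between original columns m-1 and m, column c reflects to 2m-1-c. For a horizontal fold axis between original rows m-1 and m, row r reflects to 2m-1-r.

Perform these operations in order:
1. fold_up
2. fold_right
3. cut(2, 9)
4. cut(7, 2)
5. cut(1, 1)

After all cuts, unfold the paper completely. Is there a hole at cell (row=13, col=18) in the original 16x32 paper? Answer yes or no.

Op 1 fold_up: fold axis h@8; visible region now rows[0,8) x cols[0,32) = 8x32
Op 2 fold_right: fold axis v@16; visible region now rows[0,8) x cols[16,32) = 8x16
Op 3 cut(2, 9): punch at orig (2,25); cuts so far [(2, 25)]; region rows[0,8) x cols[16,32) = 8x16
Op 4 cut(7, 2): punch at orig (7,18); cuts so far [(2, 25), (7, 18)]; region rows[0,8) x cols[16,32) = 8x16
Op 5 cut(1, 1): punch at orig (1,17); cuts so far [(1, 17), (2, 25), (7, 18)]; region rows[0,8) x cols[16,32) = 8x16
Unfold 1 (reflect across v@16): 6 holes -> [(1, 14), (1, 17), (2, 6), (2, 25), (7, 13), (7, 18)]
Unfold 2 (reflect across h@8): 12 holes -> [(1, 14), (1, 17), (2, 6), (2, 25), (7, 13), (7, 18), (8, 13), (8, 18), (13, 6), (13, 25), (14, 14), (14, 17)]
Holes: [(1, 14), (1, 17), (2, 6), (2, 25), (7, 13), (7, 18), (8, 13), (8, 18), (13, 6), (13, 25), (14, 14), (14, 17)]

Answer: no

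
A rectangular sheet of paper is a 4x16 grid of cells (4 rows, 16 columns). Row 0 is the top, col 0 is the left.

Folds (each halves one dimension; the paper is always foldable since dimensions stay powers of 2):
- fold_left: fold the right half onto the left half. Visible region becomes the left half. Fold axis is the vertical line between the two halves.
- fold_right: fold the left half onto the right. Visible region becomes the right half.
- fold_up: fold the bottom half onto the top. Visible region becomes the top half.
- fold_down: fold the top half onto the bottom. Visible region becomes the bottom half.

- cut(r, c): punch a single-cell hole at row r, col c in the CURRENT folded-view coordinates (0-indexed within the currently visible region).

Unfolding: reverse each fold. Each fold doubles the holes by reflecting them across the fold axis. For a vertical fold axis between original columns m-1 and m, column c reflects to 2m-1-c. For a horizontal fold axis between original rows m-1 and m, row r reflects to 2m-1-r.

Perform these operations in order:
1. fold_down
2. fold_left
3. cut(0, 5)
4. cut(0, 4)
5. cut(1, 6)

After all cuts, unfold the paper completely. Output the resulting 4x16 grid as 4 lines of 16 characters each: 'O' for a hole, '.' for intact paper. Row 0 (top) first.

Answer: ......O..O......
....OO....OO....
....OO....OO....
......O..O......

Derivation:
Op 1 fold_down: fold axis h@2; visible region now rows[2,4) x cols[0,16) = 2x16
Op 2 fold_left: fold axis v@8; visible region now rows[2,4) x cols[0,8) = 2x8
Op 3 cut(0, 5): punch at orig (2,5); cuts so far [(2, 5)]; region rows[2,4) x cols[0,8) = 2x8
Op 4 cut(0, 4): punch at orig (2,4); cuts so far [(2, 4), (2, 5)]; region rows[2,4) x cols[0,8) = 2x8
Op 5 cut(1, 6): punch at orig (3,6); cuts so far [(2, 4), (2, 5), (3, 6)]; region rows[2,4) x cols[0,8) = 2x8
Unfold 1 (reflect across v@8): 6 holes -> [(2, 4), (2, 5), (2, 10), (2, 11), (3, 6), (3, 9)]
Unfold 2 (reflect across h@2): 12 holes -> [(0, 6), (0, 9), (1, 4), (1, 5), (1, 10), (1, 11), (2, 4), (2, 5), (2, 10), (2, 11), (3, 6), (3, 9)]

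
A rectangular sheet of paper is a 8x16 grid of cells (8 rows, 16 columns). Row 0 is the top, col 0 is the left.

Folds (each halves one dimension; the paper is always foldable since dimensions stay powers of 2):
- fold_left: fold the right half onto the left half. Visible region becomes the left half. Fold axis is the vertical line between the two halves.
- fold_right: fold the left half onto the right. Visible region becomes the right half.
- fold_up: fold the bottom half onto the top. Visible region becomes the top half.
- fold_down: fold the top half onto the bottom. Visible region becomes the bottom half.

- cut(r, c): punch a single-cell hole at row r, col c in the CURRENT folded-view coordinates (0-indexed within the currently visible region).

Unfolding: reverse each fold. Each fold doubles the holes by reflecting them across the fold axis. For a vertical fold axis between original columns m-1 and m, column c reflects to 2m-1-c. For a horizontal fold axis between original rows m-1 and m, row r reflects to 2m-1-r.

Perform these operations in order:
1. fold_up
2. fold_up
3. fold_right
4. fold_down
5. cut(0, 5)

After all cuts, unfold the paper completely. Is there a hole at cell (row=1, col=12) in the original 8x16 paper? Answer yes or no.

Answer: no

Derivation:
Op 1 fold_up: fold axis h@4; visible region now rows[0,4) x cols[0,16) = 4x16
Op 2 fold_up: fold axis h@2; visible region now rows[0,2) x cols[0,16) = 2x16
Op 3 fold_right: fold axis v@8; visible region now rows[0,2) x cols[8,16) = 2x8
Op 4 fold_down: fold axis h@1; visible region now rows[1,2) x cols[8,16) = 1x8
Op 5 cut(0, 5): punch at orig (1,13); cuts so far [(1, 13)]; region rows[1,2) x cols[8,16) = 1x8
Unfold 1 (reflect across h@1): 2 holes -> [(0, 13), (1, 13)]
Unfold 2 (reflect across v@8): 4 holes -> [(0, 2), (0, 13), (1, 2), (1, 13)]
Unfold 3 (reflect across h@2): 8 holes -> [(0, 2), (0, 13), (1, 2), (1, 13), (2, 2), (2, 13), (3, 2), (3, 13)]
Unfold 4 (reflect across h@4): 16 holes -> [(0, 2), (0, 13), (1, 2), (1, 13), (2, 2), (2, 13), (3, 2), (3, 13), (4, 2), (4, 13), (5, 2), (5, 13), (6, 2), (6, 13), (7, 2), (7, 13)]
Holes: [(0, 2), (0, 13), (1, 2), (1, 13), (2, 2), (2, 13), (3, 2), (3, 13), (4, 2), (4, 13), (5, 2), (5, 13), (6, 2), (6, 13), (7, 2), (7, 13)]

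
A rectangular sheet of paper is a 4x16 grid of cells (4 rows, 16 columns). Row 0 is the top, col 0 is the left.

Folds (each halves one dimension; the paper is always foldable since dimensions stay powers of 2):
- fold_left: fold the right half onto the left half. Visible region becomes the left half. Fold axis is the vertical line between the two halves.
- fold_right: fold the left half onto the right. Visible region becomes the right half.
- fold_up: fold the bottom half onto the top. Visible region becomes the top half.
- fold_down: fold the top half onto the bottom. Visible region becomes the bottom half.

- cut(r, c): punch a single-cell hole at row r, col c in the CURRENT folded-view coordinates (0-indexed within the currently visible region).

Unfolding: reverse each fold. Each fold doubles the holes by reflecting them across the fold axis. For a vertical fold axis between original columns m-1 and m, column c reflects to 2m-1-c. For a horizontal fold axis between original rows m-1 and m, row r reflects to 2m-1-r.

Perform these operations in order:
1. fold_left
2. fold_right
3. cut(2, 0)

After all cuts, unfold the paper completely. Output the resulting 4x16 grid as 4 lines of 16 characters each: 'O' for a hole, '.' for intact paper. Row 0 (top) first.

Answer: ................
................
...OO......OO...
................

Derivation:
Op 1 fold_left: fold axis v@8; visible region now rows[0,4) x cols[0,8) = 4x8
Op 2 fold_right: fold axis v@4; visible region now rows[0,4) x cols[4,8) = 4x4
Op 3 cut(2, 0): punch at orig (2,4); cuts so far [(2, 4)]; region rows[0,4) x cols[4,8) = 4x4
Unfold 1 (reflect across v@4): 2 holes -> [(2, 3), (2, 4)]
Unfold 2 (reflect across v@8): 4 holes -> [(2, 3), (2, 4), (2, 11), (2, 12)]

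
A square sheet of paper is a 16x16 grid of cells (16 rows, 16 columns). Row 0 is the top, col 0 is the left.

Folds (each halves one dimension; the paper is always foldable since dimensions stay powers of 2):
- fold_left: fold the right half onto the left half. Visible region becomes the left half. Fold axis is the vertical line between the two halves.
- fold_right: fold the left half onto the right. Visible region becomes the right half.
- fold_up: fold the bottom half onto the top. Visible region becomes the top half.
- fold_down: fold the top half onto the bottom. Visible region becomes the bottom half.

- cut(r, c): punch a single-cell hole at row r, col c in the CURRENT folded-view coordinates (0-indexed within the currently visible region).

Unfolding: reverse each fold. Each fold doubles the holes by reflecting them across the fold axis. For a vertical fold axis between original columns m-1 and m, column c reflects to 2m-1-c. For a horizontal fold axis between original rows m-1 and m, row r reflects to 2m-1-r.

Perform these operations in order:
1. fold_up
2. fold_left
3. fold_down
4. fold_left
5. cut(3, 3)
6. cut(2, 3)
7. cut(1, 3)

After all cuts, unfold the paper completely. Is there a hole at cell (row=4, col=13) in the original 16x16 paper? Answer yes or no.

Op 1 fold_up: fold axis h@8; visible region now rows[0,8) x cols[0,16) = 8x16
Op 2 fold_left: fold axis v@8; visible region now rows[0,8) x cols[0,8) = 8x8
Op 3 fold_down: fold axis h@4; visible region now rows[4,8) x cols[0,8) = 4x8
Op 4 fold_left: fold axis v@4; visible region now rows[4,8) x cols[0,4) = 4x4
Op 5 cut(3, 3): punch at orig (7,3); cuts so far [(7, 3)]; region rows[4,8) x cols[0,4) = 4x4
Op 6 cut(2, 3): punch at orig (6,3); cuts so far [(6, 3), (7, 3)]; region rows[4,8) x cols[0,4) = 4x4
Op 7 cut(1, 3): punch at orig (5,3); cuts so far [(5, 3), (6, 3), (7, 3)]; region rows[4,8) x cols[0,4) = 4x4
Unfold 1 (reflect across v@4): 6 holes -> [(5, 3), (5, 4), (6, 3), (6, 4), (7, 3), (7, 4)]
Unfold 2 (reflect across h@4): 12 holes -> [(0, 3), (0, 4), (1, 3), (1, 4), (2, 3), (2, 4), (5, 3), (5, 4), (6, 3), (6, 4), (7, 3), (7, 4)]
Unfold 3 (reflect across v@8): 24 holes -> [(0, 3), (0, 4), (0, 11), (0, 12), (1, 3), (1, 4), (1, 11), (1, 12), (2, 3), (2, 4), (2, 11), (2, 12), (5, 3), (5, 4), (5, 11), (5, 12), (6, 3), (6, 4), (6, 11), (6, 12), (7, 3), (7, 4), (7, 11), (7, 12)]
Unfold 4 (reflect across h@8): 48 holes -> [(0, 3), (0, 4), (0, 11), (0, 12), (1, 3), (1, 4), (1, 11), (1, 12), (2, 3), (2, 4), (2, 11), (2, 12), (5, 3), (5, 4), (5, 11), (5, 12), (6, 3), (6, 4), (6, 11), (6, 12), (7, 3), (7, 4), (7, 11), (7, 12), (8, 3), (8, 4), (8, 11), (8, 12), (9, 3), (9, 4), (9, 11), (9, 12), (10, 3), (10, 4), (10, 11), (10, 12), (13, 3), (13, 4), (13, 11), (13, 12), (14, 3), (14, 4), (14, 11), (14, 12), (15, 3), (15, 4), (15, 11), (15, 12)]
Holes: [(0, 3), (0, 4), (0, 11), (0, 12), (1, 3), (1, 4), (1, 11), (1, 12), (2, 3), (2, 4), (2, 11), (2, 12), (5, 3), (5, 4), (5, 11), (5, 12), (6, 3), (6, 4), (6, 11), (6, 12), (7, 3), (7, 4), (7, 11), (7, 12), (8, 3), (8, 4), (8, 11), (8, 12), (9, 3), (9, 4), (9, 11), (9, 12), (10, 3), (10, 4), (10, 11), (10, 12), (13, 3), (13, 4), (13, 11), (13, 12), (14, 3), (14, 4), (14, 11), (14, 12), (15, 3), (15, 4), (15, 11), (15, 12)]

Answer: no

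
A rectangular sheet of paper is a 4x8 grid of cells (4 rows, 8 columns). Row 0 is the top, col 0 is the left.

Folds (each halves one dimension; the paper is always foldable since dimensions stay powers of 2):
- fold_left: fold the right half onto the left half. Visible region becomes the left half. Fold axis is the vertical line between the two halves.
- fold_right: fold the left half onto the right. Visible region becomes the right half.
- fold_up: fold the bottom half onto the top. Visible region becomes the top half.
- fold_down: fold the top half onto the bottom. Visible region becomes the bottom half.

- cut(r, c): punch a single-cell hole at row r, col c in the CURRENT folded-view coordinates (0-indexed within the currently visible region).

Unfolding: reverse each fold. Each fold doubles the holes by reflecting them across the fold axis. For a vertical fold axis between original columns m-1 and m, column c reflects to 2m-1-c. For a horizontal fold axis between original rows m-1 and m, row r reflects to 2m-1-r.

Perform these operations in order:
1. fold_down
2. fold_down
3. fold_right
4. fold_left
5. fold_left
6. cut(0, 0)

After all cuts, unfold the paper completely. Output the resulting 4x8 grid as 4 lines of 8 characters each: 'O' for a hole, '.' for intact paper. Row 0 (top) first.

Answer: OOOOOOOO
OOOOOOOO
OOOOOOOO
OOOOOOOO

Derivation:
Op 1 fold_down: fold axis h@2; visible region now rows[2,4) x cols[0,8) = 2x8
Op 2 fold_down: fold axis h@3; visible region now rows[3,4) x cols[0,8) = 1x8
Op 3 fold_right: fold axis v@4; visible region now rows[3,4) x cols[4,8) = 1x4
Op 4 fold_left: fold axis v@6; visible region now rows[3,4) x cols[4,6) = 1x2
Op 5 fold_left: fold axis v@5; visible region now rows[3,4) x cols[4,5) = 1x1
Op 6 cut(0, 0): punch at orig (3,4); cuts so far [(3, 4)]; region rows[3,4) x cols[4,5) = 1x1
Unfold 1 (reflect across v@5): 2 holes -> [(3, 4), (3, 5)]
Unfold 2 (reflect across v@6): 4 holes -> [(3, 4), (3, 5), (3, 6), (3, 7)]
Unfold 3 (reflect across v@4): 8 holes -> [(3, 0), (3, 1), (3, 2), (3, 3), (3, 4), (3, 5), (3, 6), (3, 7)]
Unfold 4 (reflect across h@3): 16 holes -> [(2, 0), (2, 1), (2, 2), (2, 3), (2, 4), (2, 5), (2, 6), (2, 7), (3, 0), (3, 1), (3, 2), (3, 3), (3, 4), (3, 5), (3, 6), (3, 7)]
Unfold 5 (reflect across h@2): 32 holes -> [(0, 0), (0, 1), (0, 2), (0, 3), (0, 4), (0, 5), (0, 6), (0, 7), (1, 0), (1, 1), (1, 2), (1, 3), (1, 4), (1, 5), (1, 6), (1, 7), (2, 0), (2, 1), (2, 2), (2, 3), (2, 4), (2, 5), (2, 6), (2, 7), (3, 0), (3, 1), (3, 2), (3, 3), (3, 4), (3, 5), (3, 6), (3, 7)]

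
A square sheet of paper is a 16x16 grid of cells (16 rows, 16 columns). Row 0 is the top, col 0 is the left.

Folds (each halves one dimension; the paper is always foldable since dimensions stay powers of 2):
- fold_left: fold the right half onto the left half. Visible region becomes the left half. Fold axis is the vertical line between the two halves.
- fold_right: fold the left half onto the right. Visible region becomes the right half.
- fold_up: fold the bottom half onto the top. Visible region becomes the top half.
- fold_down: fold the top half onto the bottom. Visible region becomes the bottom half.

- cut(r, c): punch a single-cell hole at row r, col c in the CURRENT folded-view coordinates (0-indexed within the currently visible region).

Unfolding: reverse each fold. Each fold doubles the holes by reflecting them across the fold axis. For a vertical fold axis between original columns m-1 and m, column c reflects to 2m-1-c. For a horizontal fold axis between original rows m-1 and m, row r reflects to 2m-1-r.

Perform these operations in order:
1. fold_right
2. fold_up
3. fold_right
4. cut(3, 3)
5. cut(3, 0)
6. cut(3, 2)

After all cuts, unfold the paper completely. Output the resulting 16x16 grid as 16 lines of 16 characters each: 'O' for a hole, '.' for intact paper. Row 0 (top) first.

Answer: ................
................
................
OO.OO.OOOO.OO.OO
................
................
................
................
................
................
................
................
OO.OO.OOOO.OO.OO
................
................
................

Derivation:
Op 1 fold_right: fold axis v@8; visible region now rows[0,16) x cols[8,16) = 16x8
Op 2 fold_up: fold axis h@8; visible region now rows[0,8) x cols[8,16) = 8x8
Op 3 fold_right: fold axis v@12; visible region now rows[0,8) x cols[12,16) = 8x4
Op 4 cut(3, 3): punch at orig (3,15); cuts so far [(3, 15)]; region rows[0,8) x cols[12,16) = 8x4
Op 5 cut(3, 0): punch at orig (3,12); cuts so far [(3, 12), (3, 15)]; region rows[0,8) x cols[12,16) = 8x4
Op 6 cut(3, 2): punch at orig (3,14); cuts so far [(3, 12), (3, 14), (3, 15)]; region rows[0,8) x cols[12,16) = 8x4
Unfold 1 (reflect across v@12): 6 holes -> [(3, 8), (3, 9), (3, 11), (3, 12), (3, 14), (3, 15)]
Unfold 2 (reflect across h@8): 12 holes -> [(3, 8), (3, 9), (3, 11), (3, 12), (3, 14), (3, 15), (12, 8), (12, 9), (12, 11), (12, 12), (12, 14), (12, 15)]
Unfold 3 (reflect across v@8): 24 holes -> [(3, 0), (3, 1), (3, 3), (3, 4), (3, 6), (3, 7), (3, 8), (3, 9), (3, 11), (3, 12), (3, 14), (3, 15), (12, 0), (12, 1), (12, 3), (12, 4), (12, 6), (12, 7), (12, 8), (12, 9), (12, 11), (12, 12), (12, 14), (12, 15)]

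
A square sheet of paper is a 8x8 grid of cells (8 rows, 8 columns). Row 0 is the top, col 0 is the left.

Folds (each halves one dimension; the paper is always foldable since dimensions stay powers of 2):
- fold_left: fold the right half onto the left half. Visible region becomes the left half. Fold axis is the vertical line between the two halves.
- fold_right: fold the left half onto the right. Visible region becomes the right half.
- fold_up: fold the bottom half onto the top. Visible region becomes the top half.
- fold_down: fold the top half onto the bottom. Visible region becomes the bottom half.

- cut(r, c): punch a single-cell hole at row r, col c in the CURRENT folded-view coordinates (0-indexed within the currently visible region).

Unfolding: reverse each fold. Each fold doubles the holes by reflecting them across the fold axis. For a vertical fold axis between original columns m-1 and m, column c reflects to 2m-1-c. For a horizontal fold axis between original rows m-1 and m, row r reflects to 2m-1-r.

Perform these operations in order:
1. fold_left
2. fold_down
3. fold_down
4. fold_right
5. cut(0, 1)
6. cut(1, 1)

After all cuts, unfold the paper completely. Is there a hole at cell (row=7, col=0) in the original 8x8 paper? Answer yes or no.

Answer: yes

Derivation:
Op 1 fold_left: fold axis v@4; visible region now rows[0,8) x cols[0,4) = 8x4
Op 2 fold_down: fold axis h@4; visible region now rows[4,8) x cols[0,4) = 4x4
Op 3 fold_down: fold axis h@6; visible region now rows[6,8) x cols[0,4) = 2x4
Op 4 fold_right: fold axis v@2; visible region now rows[6,8) x cols[2,4) = 2x2
Op 5 cut(0, 1): punch at orig (6,3); cuts so far [(6, 3)]; region rows[6,8) x cols[2,4) = 2x2
Op 6 cut(1, 1): punch at orig (7,3); cuts so far [(6, 3), (7, 3)]; region rows[6,8) x cols[2,4) = 2x2
Unfold 1 (reflect across v@2): 4 holes -> [(6, 0), (6, 3), (7, 0), (7, 3)]
Unfold 2 (reflect across h@6): 8 holes -> [(4, 0), (4, 3), (5, 0), (5, 3), (6, 0), (6, 3), (7, 0), (7, 3)]
Unfold 3 (reflect across h@4): 16 holes -> [(0, 0), (0, 3), (1, 0), (1, 3), (2, 0), (2, 3), (3, 0), (3, 3), (4, 0), (4, 3), (5, 0), (5, 3), (6, 0), (6, 3), (7, 0), (7, 3)]
Unfold 4 (reflect across v@4): 32 holes -> [(0, 0), (0, 3), (0, 4), (0, 7), (1, 0), (1, 3), (1, 4), (1, 7), (2, 0), (2, 3), (2, 4), (2, 7), (3, 0), (3, 3), (3, 4), (3, 7), (4, 0), (4, 3), (4, 4), (4, 7), (5, 0), (5, 3), (5, 4), (5, 7), (6, 0), (6, 3), (6, 4), (6, 7), (7, 0), (7, 3), (7, 4), (7, 7)]
Holes: [(0, 0), (0, 3), (0, 4), (0, 7), (1, 0), (1, 3), (1, 4), (1, 7), (2, 0), (2, 3), (2, 4), (2, 7), (3, 0), (3, 3), (3, 4), (3, 7), (4, 0), (4, 3), (4, 4), (4, 7), (5, 0), (5, 3), (5, 4), (5, 7), (6, 0), (6, 3), (6, 4), (6, 7), (7, 0), (7, 3), (7, 4), (7, 7)]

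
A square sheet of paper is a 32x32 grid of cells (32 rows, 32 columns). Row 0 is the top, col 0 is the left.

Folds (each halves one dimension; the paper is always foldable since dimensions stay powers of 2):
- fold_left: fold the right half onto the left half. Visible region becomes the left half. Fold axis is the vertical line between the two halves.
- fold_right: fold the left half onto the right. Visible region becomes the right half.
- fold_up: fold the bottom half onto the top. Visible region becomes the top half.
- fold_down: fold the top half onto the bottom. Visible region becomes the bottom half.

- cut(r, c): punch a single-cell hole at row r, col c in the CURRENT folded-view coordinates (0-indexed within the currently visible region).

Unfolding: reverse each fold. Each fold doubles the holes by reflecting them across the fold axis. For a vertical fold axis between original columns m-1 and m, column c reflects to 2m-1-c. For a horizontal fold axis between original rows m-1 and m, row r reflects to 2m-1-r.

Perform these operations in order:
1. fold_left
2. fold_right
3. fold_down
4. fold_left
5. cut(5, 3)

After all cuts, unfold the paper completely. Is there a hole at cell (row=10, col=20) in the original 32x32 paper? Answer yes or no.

Op 1 fold_left: fold axis v@16; visible region now rows[0,32) x cols[0,16) = 32x16
Op 2 fold_right: fold axis v@8; visible region now rows[0,32) x cols[8,16) = 32x8
Op 3 fold_down: fold axis h@16; visible region now rows[16,32) x cols[8,16) = 16x8
Op 4 fold_left: fold axis v@12; visible region now rows[16,32) x cols[8,12) = 16x4
Op 5 cut(5, 3): punch at orig (21,11); cuts so far [(21, 11)]; region rows[16,32) x cols[8,12) = 16x4
Unfold 1 (reflect across v@12): 2 holes -> [(21, 11), (21, 12)]
Unfold 2 (reflect across h@16): 4 holes -> [(10, 11), (10, 12), (21, 11), (21, 12)]
Unfold 3 (reflect across v@8): 8 holes -> [(10, 3), (10, 4), (10, 11), (10, 12), (21, 3), (21, 4), (21, 11), (21, 12)]
Unfold 4 (reflect across v@16): 16 holes -> [(10, 3), (10, 4), (10, 11), (10, 12), (10, 19), (10, 20), (10, 27), (10, 28), (21, 3), (21, 4), (21, 11), (21, 12), (21, 19), (21, 20), (21, 27), (21, 28)]
Holes: [(10, 3), (10, 4), (10, 11), (10, 12), (10, 19), (10, 20), (10, 27), (10, 28), (21, 3), (21, 4), (21, 11), (21, 12), (21, 19), (21, 20), (21, 27), (21, 28)]

Answer: yes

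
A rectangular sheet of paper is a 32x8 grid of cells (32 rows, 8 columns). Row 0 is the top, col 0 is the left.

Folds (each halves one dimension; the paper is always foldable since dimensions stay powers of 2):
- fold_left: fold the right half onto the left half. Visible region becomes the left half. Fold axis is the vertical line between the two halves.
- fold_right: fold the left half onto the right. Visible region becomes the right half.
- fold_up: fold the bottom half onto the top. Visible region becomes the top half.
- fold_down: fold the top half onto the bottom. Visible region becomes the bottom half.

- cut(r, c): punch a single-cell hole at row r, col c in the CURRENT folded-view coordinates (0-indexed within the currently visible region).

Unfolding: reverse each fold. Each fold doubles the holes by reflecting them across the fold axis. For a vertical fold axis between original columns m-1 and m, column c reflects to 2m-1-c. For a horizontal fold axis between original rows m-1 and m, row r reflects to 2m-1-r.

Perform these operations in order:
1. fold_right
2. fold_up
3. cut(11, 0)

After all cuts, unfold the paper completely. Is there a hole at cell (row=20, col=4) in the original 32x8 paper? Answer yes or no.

Op 1 fold_right: fold axis v@4; visible region now rows[0,32) x cols[4,8) = 32x4
Op 2 fold_up: fold axis h@16; visible region now rows[0,16) x cols[4,8) = 16x4
Op 3 cut(11, 0): punch at orig (11,4); cuts so far [(11, 4)]; region rows[0,16) x cols[4,8) = 16x4
Unfold 1 (reflect across h@16): 2 holes -> [(11, 4), (20, 4)]
Unfold 2 (reflect across v@4): 4 holes -> [(11, 3), (11, 4), (20, 3), (20, 4)]
Holes: [(11, 3), (11, 4), (20, 3), (20, 4)]

Answer: yes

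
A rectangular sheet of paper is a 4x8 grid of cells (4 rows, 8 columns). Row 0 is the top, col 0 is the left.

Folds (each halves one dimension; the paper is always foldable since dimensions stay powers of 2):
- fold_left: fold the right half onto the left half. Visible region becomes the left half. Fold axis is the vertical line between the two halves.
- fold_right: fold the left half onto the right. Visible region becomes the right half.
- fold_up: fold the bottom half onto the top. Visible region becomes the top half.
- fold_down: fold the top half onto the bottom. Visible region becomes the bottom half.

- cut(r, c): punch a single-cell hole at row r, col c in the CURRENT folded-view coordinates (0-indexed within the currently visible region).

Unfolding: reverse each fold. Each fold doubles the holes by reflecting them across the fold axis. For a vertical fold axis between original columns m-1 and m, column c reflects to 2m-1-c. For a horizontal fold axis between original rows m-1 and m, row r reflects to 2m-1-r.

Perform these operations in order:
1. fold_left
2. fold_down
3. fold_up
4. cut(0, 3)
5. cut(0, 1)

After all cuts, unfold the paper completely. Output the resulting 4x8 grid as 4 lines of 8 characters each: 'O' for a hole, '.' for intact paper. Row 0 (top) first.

Op 1 fold_left: fold axis v@4; visible region now rows[0,4) x cols[0,4) = 4x4
Op 2 fold_down: fold axis h@2; visible region now rows[2,4) x cols[0,4) = 2x4
Op 3 fold_up: fold axis h@3; visible region now rows[2,3) x cols[0,4) = 1x4
Op 4 cut(0, 3): punch at orig (2,3); cuts so far [(2, 3)]; region rows[2,3) x cols[0,4) = 1x4
Op 5 cut(0, 1): punch at orig (2,1); cuts so far [(2, 1), (2, 3)]; region rows[2,3) x cols[0,4) = 1x4
Unfold 1 (reflect across h@3): 4 holes -> [(2, 1), (2, 3), (3, 1), (3, 3)]
Unfold 2 (reflect across h@2): 8 holes -> [(0, 1), (0, 3), (1, 1), (1, 3), (2, 1), (2, 3), (3, 1), (3, 3)]
Unfold 3 (reflect across v@4): 16 holes -> [(0, 1), (0, 3), (0, 4), (0, 6), (1, 1), (1, 3), (1, 4), (1, 6), (2, 1), (2, 3), (2, 4), (2, 6), (3, 1), (3, 3), (3, 4), (3, 6)]

Answer: .O.OO.O.
.O.OO.O.
.O.OO.O.
.O.OO.O.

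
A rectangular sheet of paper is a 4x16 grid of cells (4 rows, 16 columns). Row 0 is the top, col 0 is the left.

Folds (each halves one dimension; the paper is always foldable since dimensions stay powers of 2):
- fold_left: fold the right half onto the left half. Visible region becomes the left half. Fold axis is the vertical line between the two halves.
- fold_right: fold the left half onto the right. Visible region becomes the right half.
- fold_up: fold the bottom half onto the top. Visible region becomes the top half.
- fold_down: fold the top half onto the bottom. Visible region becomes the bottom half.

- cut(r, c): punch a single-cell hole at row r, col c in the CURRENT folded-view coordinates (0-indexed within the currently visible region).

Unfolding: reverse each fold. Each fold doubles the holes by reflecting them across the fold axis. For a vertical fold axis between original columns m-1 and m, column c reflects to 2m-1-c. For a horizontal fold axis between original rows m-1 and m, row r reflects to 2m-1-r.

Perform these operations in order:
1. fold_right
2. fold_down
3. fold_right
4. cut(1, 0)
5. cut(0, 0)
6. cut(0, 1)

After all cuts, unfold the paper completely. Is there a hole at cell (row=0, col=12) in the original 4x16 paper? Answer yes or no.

Op 1 fold_right: fold axis v@8; visible region now rows[0,4) x cols[8,16) = 4x8
Op 2 fold_down: fold axis h@2; visible region now rows[2,4) x cols[8,16) = 2x8
Op 3 fold_right: fold axis v@12; visible region now rows[2,4) x cols[12,16) = 2x4
Op 4 cut(1, 0): punch at orig (3,12); cuts so far [(3, 12)]; region rows[2,4) x cols[12,16) = 2x4
Op 5 cut(0, 0): punch at orig (2,12); cuts so far [(2, 12), (3, 12)]; region rows[2,4) x cols[12,16) = 2x4
Op 6 cut(0, 1): punch at orig (2,13); cuts so far [(2, 12), (2, 13), (3, 12)]; region rows[2,4) x cols[12,16) = 2x4
Unfold 1 (reflect across v@12): 6 holes -> [(2, 10), (2, 11), (2, 12), (2, 13), (3, 11), (3, 12)]
Unfold 2 (reflect across h@2): 12 holes -> [(0, 11), (0, 12), (1, 10), (1, 11), (1, 12), (1, 13), (2, 10), (2, 11), (2, 12), (2, 13), (3, 11), (3, 12)]
Unfold 3 (reflect across v@8): 24 holes -> [(0, 3), (0, 4), (0, 11), (0, 12), (1, 2), (1, 3), (1, 4), (1, 5), (1, 10), (1, 11), (1, 12), (1, 13), (2, 2), (2, 3), (2, 4), (2, 5), (2, 10), (2, 11), (2, 12), (2, 13), (3, 3), (3, 4), (3, 11), (3, 12)]
Holes: [(0, 3), (0, 4), (0, 11), (0, 12), (1, 2), (1, 3), (1, 4), (1, 5), (1, 10), (1, 11), (1, 12), (1, 13), (2, 2), (2, 3), (2, 4), (2, 5), (2, 10), (2, 11), (2, 12), (2, 13), (3, 3), (3, 4), (3, 11), (3, 12)]

Answer: yes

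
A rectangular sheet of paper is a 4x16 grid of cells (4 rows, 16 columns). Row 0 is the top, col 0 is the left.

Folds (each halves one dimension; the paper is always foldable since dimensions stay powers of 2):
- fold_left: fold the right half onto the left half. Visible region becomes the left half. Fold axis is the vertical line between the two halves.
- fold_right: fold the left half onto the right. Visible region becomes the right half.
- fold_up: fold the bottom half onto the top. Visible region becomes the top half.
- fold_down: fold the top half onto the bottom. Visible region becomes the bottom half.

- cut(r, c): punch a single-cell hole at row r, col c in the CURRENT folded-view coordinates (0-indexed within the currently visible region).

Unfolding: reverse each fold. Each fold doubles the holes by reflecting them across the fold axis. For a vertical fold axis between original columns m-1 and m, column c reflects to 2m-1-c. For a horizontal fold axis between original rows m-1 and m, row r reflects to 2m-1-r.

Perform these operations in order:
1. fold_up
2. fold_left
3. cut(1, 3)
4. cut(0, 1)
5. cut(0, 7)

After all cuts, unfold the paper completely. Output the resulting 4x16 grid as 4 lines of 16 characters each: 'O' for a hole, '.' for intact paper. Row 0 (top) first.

Op 1 fold_up: fold axis h@2; visible region now rows[0,2) x cols[0,16) = 2x16
Op 2 fold_left: fold axis v@8; visible region now rows[0,2) x cols[0,8) = 2x8
Op 3 cut(1, 3): punch at orig (1,3); cuts so far [(1, 3)]; region rows[0,2) x cols[0,8) = 2x8
Op 4 cut(0, 1): punch at orig (0,1); cuts so far [(0, 1), (1, 3)]; region rows[0,2) x cols[0,8) = 2x8
Op 5 cut(0, 7): punch at orig (0,7); cuts so far [(0, 1), (0, 7), (1, 3)]; region rows[0,2) x cols[0,8) = 2x8
Unfold 1 (reflect across v@8): 6 holes -> [(0, 1), (0, 7), (0, 8), (0, 14), (1, 3), (1, 12)]
Unfold 2 (reflect across h@2): 12 holes -> [(0, 1), (0, 7), (0, 8), (0, 14), (1, 3), (1, 12), (2, 3), (2, 12), (3, 1), (3, 7), (3, 8), (3, 14)]

Answer: .O.....OO.....O.
...O........O...
...O........O...
.O.....OO.....O.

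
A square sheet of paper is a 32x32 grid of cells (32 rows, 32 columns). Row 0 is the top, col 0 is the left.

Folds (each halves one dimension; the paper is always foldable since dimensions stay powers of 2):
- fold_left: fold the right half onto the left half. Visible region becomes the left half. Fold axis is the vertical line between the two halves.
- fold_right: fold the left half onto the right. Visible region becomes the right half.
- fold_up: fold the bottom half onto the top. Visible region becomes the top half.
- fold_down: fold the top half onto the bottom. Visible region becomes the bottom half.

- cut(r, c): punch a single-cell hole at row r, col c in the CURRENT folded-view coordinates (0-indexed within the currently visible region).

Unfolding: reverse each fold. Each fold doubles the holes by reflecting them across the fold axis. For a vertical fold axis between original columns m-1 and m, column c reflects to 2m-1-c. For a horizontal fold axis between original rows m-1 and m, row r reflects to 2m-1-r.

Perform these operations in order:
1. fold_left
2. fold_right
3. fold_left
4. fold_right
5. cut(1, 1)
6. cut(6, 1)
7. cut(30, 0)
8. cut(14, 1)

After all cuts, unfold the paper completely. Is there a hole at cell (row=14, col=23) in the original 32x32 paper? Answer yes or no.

Answer: yes

Derivation:
Op 1 fold_left: fold axis v@16; visible region now rows[0,32) x cols[0,16) = 32x16
Op 2 fold_right: fold axis v@8; visible region now rows[0,32) x cols[8,16) = 32x8
Op 3 fold_left: fold axis v@12; visible region now rows[0,32) x cols[8,12) = 32x4
Op 4 fold_right: fold axis v@10; visible region now rows[0,32) x cols[10,12) = 32x2
Op 5 cut(1, 1): punch at orig (1,11); cuts so far [(1, 11)]; region rows[0,32) x cols[10,12) = 32x2
Op 6 cut(6, 1): punch at orig (6,11); cuts so far [(1, 11), (6, 11)]; region rows[0,32) x cols[10,12) = 32x2
Op 7 cut(30, 0): punch at orig (30,10); cuts so far [(1, 11), (6, 11), (30, 10)]; region rows[0,32) x cols[10,12) = 32x2
Op 8 cut(14, 1): punch at orig (14,11); cuts so far [(1, 11), (6, 11), (14, 11), (30, 10)]; region rows[0,32) x cols[10,12) = 32x2
Unfold 1 (reflect across v@10): 8 holes -> [(1, 8), (1, 11), (6, 8), (6, 11), (14, 8), (14, 11), (30, 9), (30, 10)]
Unfold 2 (reflect across v@12): 16 holes -> [(1, 8), (1, 11), (1, 12), (1, 15), (6, 8), (6, 11), (6, 12), (6, 15), (14, 8), (14, 11), (14, 12), (14, 15), (30, 9), (30, 10), (30, 13), (30, 14)]
Unfold 3 (reflect across v@8): 32 holes -> [(1, 0), (1, 3), (1, 4), (1, 7), (1, 8), (1, 11), (1, 12), (1, 15), (6, 0), (6, 3), (6, 4), (6, 7), (6, 8), (6, 11), (6, 12), (6, 15), (14, 0), (14, 3), (14, 4), (14, 7), (14, 8), (14, 11), (14, 12), (14, 15), (30, 1), (30, 2), (30, 5), (30, 6), (30, 9), (30, 10), (30, 13), (30, 14)]
Unfold 4 (reflect across v@16): 64 holes -> [(1, 0), (1, 3), (1, 4), (1, 7), (1, 8), (1, 11), (1, 12), (1, 15), (1, 16), (1, 19), (1, 20), (1, 23), (1, 24), (1, 27), (1, 28), (1, 31), (6, 0), (6, 3), (6, 4), (6, 7), (6, 8), (6, 11), (6, 12), (6, 15), (6, 16), (6, 19), (6, 20), (6, 23), (6, 24), (6, 27), (6, 28), (6, 31), (14, 0), (14, 3), (14, 4), (14, 7), (14, 8), (14, 11), (14, 12), (14, 15), (14, 16), (14, 19), (14, 20), (14, 23), (14, 24), (14, 27), (14, 28), (14, 31), (30, 1), (30, 2), (30, 5), (30, 6), (30, 9), (30, 10), (30, 13), (30, 14), (30, 17), (30, 18), (30, 21), (30, 22), (30, 25), (30, 26), (30, 29), (30, 30)]
Holes: [(1, 0), (1, 3), (1, 4), (1, 7), (1, 8), (1, 11), (1, 12), (1, 15), (1, 16), (1, 19), (1, 20), (1, 23), (1, 24), (1, 27), (1, 28), (1, 31), (6, 0), (6, 3), (6, 4), (6, 7), (6, 8), (6, 11), (6, 12), (6, 15), (6, 16), (6, 19), (6, 20), (6, 23), (6, 24), (6, 27), (6, 28), (6, 31), (14, 0), (14, 3), (14, 4), (14, 7), (14, 8), (14, 11), (14, 12), (14, 15), (14, 16), (14, 19), (14, 20), (14, 23), (14, 24), (14, 27), (14, 28), (14, 31), (30, 1), (30, 2), (30, 5), (30, 6), (30, 9), (30, 10), (30, 13), (30, 14), (30, 17), (30, 18), (30, 21), (30, 22), (30, 25), (30, 26), (30, 29), (30, 30)]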